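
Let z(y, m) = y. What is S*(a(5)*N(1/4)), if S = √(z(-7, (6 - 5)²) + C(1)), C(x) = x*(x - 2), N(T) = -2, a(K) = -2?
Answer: 8*I*√2 ≈ 11.314*I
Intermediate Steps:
C(x) = x*(-2 + x)
S = 2*I*√2 (S = √(-7 + 1*(-2 + 1)) = √(-7 + 1*(-1)) = √(-7 - 1) = √(-8) = 2*I*√2 ≈ 2.8284*I)
S*(a(5)*N(1/4)) = (2*I*√2)*(-2*(-2)) = (2*I*√2)*4 = 8*I*√2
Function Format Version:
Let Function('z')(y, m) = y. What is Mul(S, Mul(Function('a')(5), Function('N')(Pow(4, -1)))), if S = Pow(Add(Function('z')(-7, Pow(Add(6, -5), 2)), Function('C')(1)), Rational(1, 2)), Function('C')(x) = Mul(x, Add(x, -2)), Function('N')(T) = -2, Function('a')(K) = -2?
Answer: Mul(8, I, Pow(2, Rational(1, 2))) ≈ Mul(11.314, I)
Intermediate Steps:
Function('C')(x) = Mul(x, Add(-2, x))
S = Mul(2, I, Pow(2, Rational(1, 2))) (S = Pow(Add(-7, Mul(1, Add(-2, 1))), Rational(1, 2)) = Pow(Add(-7, Mul(1, -1)), Rational(1, 2)) = Pow(Add(-7, -1), Rational(1, 2)) = Pow(-8, Rational(1, 2)) = Mul(2, I, Pow(2, Rational(1, 2))) ≈ Mul(2.8284, I))
Mul(S, Mul(Function('a')(5), Function('N')(Pow(4, -1)))) = Mul(Mul(2, I, Pow(2, Rational(1, 2))), Mul(-2, -2)) = Mul(Mul(2, I, Pow(2, Rational(1, 2))), 4) = Mul(8, I, Pow(2, Rational(1, 2)))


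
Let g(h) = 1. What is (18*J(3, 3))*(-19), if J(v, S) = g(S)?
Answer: -342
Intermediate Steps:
J(v, S) = 1
(18*J(3, 3))*(-19) = (18*1)*(-19) = 18*(-19) = -342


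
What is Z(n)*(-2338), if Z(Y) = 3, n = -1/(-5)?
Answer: -7014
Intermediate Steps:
n = ⅕ (n = -1*(-⅕) = ⅕ ≈ 0.20000)
Z(n)*(-2338) = 3*(-2338) = -7014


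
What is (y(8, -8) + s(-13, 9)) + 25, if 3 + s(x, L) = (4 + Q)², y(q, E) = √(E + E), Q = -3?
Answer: 23 + 4*I ≈ 23.0 + 4.0*I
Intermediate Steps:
y(q, E) = √2*√E (y(q, E) = √(2*E) = √2*√E)
s(x, L) = -2 (s(x, L) = -3 + (4 - 3)² = -3 + 1² = -3 + 1 = -2)
(y(8, -8) + s(-13, 9)) + 25 = (√2*√(-8) - 2) + 25 = (√2*(2*I*√2) - 2) + 25 = (4*I - 2) + 25 = (-2 + 4*I) + 25 = 23 + 4*I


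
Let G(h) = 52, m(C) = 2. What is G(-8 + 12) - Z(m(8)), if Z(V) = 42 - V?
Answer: 12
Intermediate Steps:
G(-8 + 12) - Z(m(8)) = 52 - (42 - 1*2) = 52 - (42 - 2) = 52 - 1*40 = 52 - 40 = 12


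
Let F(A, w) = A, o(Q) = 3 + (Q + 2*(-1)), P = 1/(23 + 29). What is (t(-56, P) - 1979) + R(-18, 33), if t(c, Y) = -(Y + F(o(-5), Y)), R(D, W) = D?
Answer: -103637/52 ≈ -1993.0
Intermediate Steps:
P = 1/52 ≈ 0.019231
o(Q) = 1 + Q (o(Q) = 3 + (Q - 2) = 3 + (-2 + Q) = 1 + Q)
t(c, Y) = 4 - Y (t(c, Y) = -(Y + (1 - 5)) = -(Y - 4) = -(-4 + Y) = 4 - Y)
(t(-56, P) - 1979) + R(-18, 33) = ((4 - 1*1/52) - 1979) - 18 = ((4 - 1/52) - 1979) - 18 = (207/52 - 1979) - 18 = -102701/52 - 18 = -103637/52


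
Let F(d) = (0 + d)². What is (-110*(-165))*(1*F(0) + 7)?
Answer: 127050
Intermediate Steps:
F(d) = d²
(-110*(-165))*(1*F(0) + 7) = (-110*(-165))*(1*0² + 7) = 18150*(1*0 + 7) = 18150*(0 + 7) = 18150*7 = 127050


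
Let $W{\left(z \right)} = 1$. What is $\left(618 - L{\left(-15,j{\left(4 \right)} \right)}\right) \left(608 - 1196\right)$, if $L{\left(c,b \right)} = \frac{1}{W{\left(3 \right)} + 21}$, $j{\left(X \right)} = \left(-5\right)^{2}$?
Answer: $- \frac{3996930}{11} \approx -3.6336 \cdot 10^{5}$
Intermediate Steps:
$j{\left(X \right)} = 25$
$L{\left(c,b \right)} = \frac{1}{22}$ ($L{\left(c,b \right)} = \frac{1}{1 + 21} = \frac{1}{22}$)
$\left(618 - L{\left(-15,j{\left(4 \right)} \right)}\right) \left(608 - 1196\right) = \left(618 - \frac{1}{22}\right) \left(608 - 1196\right) = \left(618 - \frac{1}{22}\right) \left(-588\right) = \frac{13595}{22} \left(-588\right) = - \frac{3996930}{11}$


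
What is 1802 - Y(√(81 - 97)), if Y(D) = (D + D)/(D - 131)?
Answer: 30952922/17177 + 1048*I/17177 ≈ 1802.0 + 0.061012*I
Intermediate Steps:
Y(D) = 2*D/(-131 + D) (Y(D) = (2*D)/(-131 + D) = 2*D/(-131 + D))
1802 - Y(√(81 - 97)) = 1802 - 2*√(81 - 97)/(-131 + √(81 - 97)) = 1802 - 2*√(-16)/(-131 + √(-16)) = 1802 - 2*4*I/(-131 + 4*I) = 1802 - 2*4*I*(-131 - 4*I)/17177 = 1802 - 8*I*(-131 - 4*I)/17177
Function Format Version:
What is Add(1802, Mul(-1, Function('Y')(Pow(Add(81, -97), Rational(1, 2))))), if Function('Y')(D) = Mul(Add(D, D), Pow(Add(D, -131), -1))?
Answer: Add(Rational(30952922, 17177), Mul(Rational(1048, 17177), I)) ≈ Add(1802.0, Mul(0.061012, I))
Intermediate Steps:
Function('Y')(D) = Mul(2, D, Pow(Add(-131, D), -1)) (Function('Y')(D) = Mul(Mul(2, D), Pow(Add(-131, D), -1)) = Mul(2, D, Pow(Add(-131, D), -1)))
Add(1802, Mul(-1, Function('Y')(Pow(Add(81, -97), Rational(1, 2))))) = Add(1802, Mul(-1, Mul(2, Pow(Add(81, -97), Rational(1, 2)), Pow(Add(-131, Pow(Add(81, -97), Rational(1, 2))), -1)))) = Add(1802, Mul(-1, Mul(2, Pow(-16, Rational(1, 2)), Pow(Add(-131, Pow(-16, Rational(1, 2))), -1)))) = Add(1802, Mul(-1, Mul(2, Mul(4, I), Pow(Add(-131, Mul(4, I)), -1)))) = Add(1802, Mul(-1, Mul(2, Mul(4, I), Mul(Rational(1, 17177), Add(-131, Mul(-4, I)))))) = Add(1802, Mul(-1, Mul(Rational(8, 17177), I, Add(-131, Mul(-4, I))))) = Add(1802, Mul(Rational(-8, 17177), I, Add(-131, Mul(-4, I))))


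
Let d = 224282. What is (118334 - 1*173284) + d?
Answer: 169332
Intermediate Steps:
(118334 - 1*173284) + d = (118334 - 1*173284) + 224282 = (118334 - 173284) + 224282 = -54950 + 224282 = 169332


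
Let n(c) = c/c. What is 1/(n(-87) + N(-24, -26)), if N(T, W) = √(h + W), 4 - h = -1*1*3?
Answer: 1/20 - I*√19/20 ≈ 0.05 - 0.21794*I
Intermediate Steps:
h = 7 (h = 4 - (-1*1)*3 = 4 - (-1)*3 = 4 - 1*(-3) = 4 + 3 = 7)
n(c) = 1
N(T, W) = √(7 + W)
1/(n(-87) + N(-24, -26)) = 1/(1 + √(7 - 26)) = 1/(1 + √(-19)) = 1/(1 + I*√19)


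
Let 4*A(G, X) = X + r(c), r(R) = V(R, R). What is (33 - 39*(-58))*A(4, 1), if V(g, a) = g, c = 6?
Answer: 16065/4 ≈ 4016.3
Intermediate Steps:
r(R) = R
A(G, X) = 3/2 + X/4 (A(G, X) = (X + 6)/4 = (6 + X)/4 = 3/2 + X/4)
(33 - 39*(-58))*A(4, 1) = (33 - 39*(-58))*(3/2 + (¼)*1) = (33 + 2262)*(3/2 + ¼) = 2295*(7/4) = 16065/4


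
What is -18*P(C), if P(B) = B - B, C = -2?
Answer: 0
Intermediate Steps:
P(B) = 0
-18*P(C) = -18*0 = 0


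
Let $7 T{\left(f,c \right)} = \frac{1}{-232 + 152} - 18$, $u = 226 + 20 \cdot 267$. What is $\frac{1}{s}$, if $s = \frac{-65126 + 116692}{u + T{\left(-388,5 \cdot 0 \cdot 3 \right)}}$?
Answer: $\frac{3115519}{28876960} \approx 0.10789$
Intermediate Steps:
$u = 5566$ ($u = 226 + 5340 = 5566$)
$T{\left(f,c \right)} = - \frac{1441}{560}$ ($T{\left(f,c \right)} = \frac{\frac{1}{-232 + 152} - 18}{7} = \frac{\frac{1}{-80} - 18}{7} = \frac{- \frac{1}{80} - 18}{7} = \frac{1}{7} \left(- \frac{1441}{80}\right) = - \frac{1441}{560}$)
$s = \frac{28876960}{3115519}$ ($s = \frac{-65126 + 116692}{5566 - \frac{1441}{560}} = \frac{51566}{\frac{3115519}{560}} = 51566 \cdot \frac{560}{3115519} = \frac{28876960}{3115519} \approx 9.2688$)
$\frac{1}{s} = \frac{1}{\frac{28876960}{3115519}} = \frac{3115519}{28876960}$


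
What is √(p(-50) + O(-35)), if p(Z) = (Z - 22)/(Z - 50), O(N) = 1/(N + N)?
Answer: √3458/70 ≈ 0.84007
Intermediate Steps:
O(N) = 1/(2*N)
p(Z) = (-22 + Z)/(-50 + Z)
√(p(-50) + O(-35)) = √((-22 - 50)/(-50 - 50) + (½)/(-35)) = √(-72/(-100) + (½)*(-1/35)) = √(-1/100*(-72) - 1/70) = √(18/25 - 1/70) = √(247/350) = √3458/70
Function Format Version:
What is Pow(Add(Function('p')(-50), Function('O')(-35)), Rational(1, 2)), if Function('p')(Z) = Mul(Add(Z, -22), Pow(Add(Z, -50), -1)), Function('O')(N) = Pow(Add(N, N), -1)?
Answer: Mul(Rational(1, 70), Pow(3458, Rational(1, 2))) ≈ 0.84007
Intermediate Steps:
Function('O')(N) = Mul(Rational(1, 2), Pow(N, -1)) (Function('O')(N) = Pow(Mul(2, N), -1) = Mul(Rational(1, 2), Pow(N, -1)))
Function('p')(Z) = Mul(Pow(Add(-50, Z), -1), Add(-22, Z)) (Function('p')(Z) = Mul(Add(-22, Z), Pow(Add(-50, Z), -1)) = Mul(Pow(Add(-50, Z), -1), Add(-22, Z)))
Pow(Add(Function('p')(-50), Function('O')(-35)), Rational(1, 2)) = Pow(Add(Mul(Pow(Add(-50, -50), -1), Add(-22, -50)), Mul(Rational(1, 2), Pow(-35, -1))), Rational(1, 2)) = Pow(Add(Mul(Pow(-100, -1), -72), Mul(Rational(1, 2), Rational(-1, 35))), Rational(1, 2)) = Pow(Add(Mul(Rational(-1, 100), -72), Rational(-1, 70)), Rational(1, 2)) = Pow(Add(Rational(18, 25), Rational(-1, 70)), Rational(1, 2)) = Pow(Rational(247, 350), Rational(1, 2)) = Mul(Rational(1, 70), Pow(3458, Rational(1, 2)))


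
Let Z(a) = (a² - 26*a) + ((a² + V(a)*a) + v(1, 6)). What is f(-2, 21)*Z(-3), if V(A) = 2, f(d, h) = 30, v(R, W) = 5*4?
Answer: 3300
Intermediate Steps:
v(R, W) = 20
Z(a) = 20 - 24*a + 2*a² (Z(a) = (a² - 26*a) + ((a² + 2*a) + 20) = (a² - 26*a) + (20 + a² + 2*a) = 20 - 24*a + 2*a²)
f(-2, 21)*Z(-3) = 30*(20 - 24*(-3) + 2*(-3)²) = 30*(20 + 72 + 2*9) = 30*(20 + 72 + 18) = 30*110 = 3300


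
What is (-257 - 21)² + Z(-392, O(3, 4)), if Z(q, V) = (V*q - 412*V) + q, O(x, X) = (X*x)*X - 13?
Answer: 48752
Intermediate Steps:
O(x, X) = -13 + x*X² (O(x, X) = x*X² - 13 = -13 + x*X²)
Z(q, V) = q - 412*V + V*q (Z(q, V) = (-412*V + V*q) + q = q - 412*V + V*q)
(-257 - 21)² + Z(-392, O(3, 4)) = (-257 - 21)² + (-392 - 412*(-13 + 3*4²) + (-13 + 3*4²)*(-392)) = (-278)² + (-392 - 412*(-13 + 3*16) + (-13 + 3*16)*(-392)) = 77284 + (-392 - 412*(-13 + 48) + (-13 + 48)*(-392)) = 77284 + (-392 - 412*35 + 35*(-392)) = 77284 + (-392 - 14420 - 13720) = 77284 - 28532 = 48752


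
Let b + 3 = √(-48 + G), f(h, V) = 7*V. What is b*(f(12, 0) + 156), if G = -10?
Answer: -468 + 156*I*√58 ≈ -468.0 + 1188.1*I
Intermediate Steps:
b = -3 + I*√58 (b = -3 + √(-48 - 10) = -3 + √(-58) = -3 + I*√58 ≈ -3.0 + 7.6158*I)
b*(f(12, 0) + 156) = (-3 + I*√58)*(7*0 + 156) = (-3 + I*√58)*(0 + 156) = (-3 + I*√58)*156 = -468 + 156*I*√58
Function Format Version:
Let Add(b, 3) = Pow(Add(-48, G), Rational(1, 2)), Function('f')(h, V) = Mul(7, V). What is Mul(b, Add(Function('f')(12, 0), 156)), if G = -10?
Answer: Add(-468, Mul(156, I, Pow(58, Rational(1, 2)))) ≈ Add(-468.00, Mul(1188.1, I))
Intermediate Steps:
b = Add(-3, Mul(I, Pow(58, Rational(1, 2)))) (b = Add(-3, Pow(Add(-48, -10), Rational(1, 2))) = Add(-3, Pow(-58, Rational(1, 2))) = Add(-3, Mul(I, Pow(58, Rational(1, 2)))) ≈ Add(-3.0000, Mul(7.6158, I)))
Mul(b, Add(Function('f')(12, 0), 156)) = Mul(Add(-3, Mul(I, Pow(58, Rational(1, 2)))), Add(Mul(7, 0), 156)) = Mul(Add(-3, Mul(I, Pow(58, Rational(1, 2)))), Add(0, 156)) = Mul(Add(-3, Mul(I, Pow(58, Rational(1, 2)))), 156) = Add(-468, Mul(156, I, Pow(58, Rational(1, 2))))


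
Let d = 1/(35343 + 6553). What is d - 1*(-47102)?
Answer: 1973385393/41896 ≈ 47102.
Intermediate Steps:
d = 1/41896 ≈ 2.3869e-5
d - 1*(-47102) = 1/41896 - 1*(-47102) = 1/41896 + 47102 = 1973385393/41896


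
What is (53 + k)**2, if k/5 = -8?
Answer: 169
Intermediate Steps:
k = -40 (k = 5*(-8) = -40)
(53 + k)**2 = (53 - 40)**2 = 13**2 = 169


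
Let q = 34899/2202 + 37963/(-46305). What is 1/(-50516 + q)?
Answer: -33987870/1716420439697 ≈ -1.9802e-5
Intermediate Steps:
q = 510801223/33987870 (q = 34899*(1/2202) + 37963*(-1/46305) = 11633/734 - 37963/46305 = 510801223/33987870 ≈ 15.029)
1/(-50516 + q) = 1/(-50516 + 510801223/33987870) = 1/(-1716420439697/33987870) = -33987870/1716420439697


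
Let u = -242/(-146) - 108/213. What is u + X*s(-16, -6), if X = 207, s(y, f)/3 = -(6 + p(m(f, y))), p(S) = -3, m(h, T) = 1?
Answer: -9649966/5183 ≈ -1861.8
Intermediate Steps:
s(y, f) = -9 (s(y, f) = 3*(-(6 - 3)) = 3*(-1*3) = 3*(-3) = -9)
u = 5963/5183 (u = -242*(-1/146) - 108*1/213 = 121/73 - 36/71 = 5963/5183 ≈ 1.1505)
u + X*s(-16, -6) = 5963/5183 + 207*(-9) = 5963/5183 - 1863 = -9649966/5183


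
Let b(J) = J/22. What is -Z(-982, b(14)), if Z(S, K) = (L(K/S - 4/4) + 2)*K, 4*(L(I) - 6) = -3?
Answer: -203/44 ≈ -4.6136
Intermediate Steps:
b(J) = J/22 (b(J) = J*(1/22) = J/22)
L(I) = 21/4 (L(I) = 6 + (¼)*(-3) = 6 - ¾ = 21/4)
Z(S, K) = 29*K/4 (Z(S, K) = (21/4 + 2)*K = 29*K/4)
-Z(-982, b(14)) = -29*(1/22)*14/4 = -29*7/(4*11) = -1*203/44 = -203/44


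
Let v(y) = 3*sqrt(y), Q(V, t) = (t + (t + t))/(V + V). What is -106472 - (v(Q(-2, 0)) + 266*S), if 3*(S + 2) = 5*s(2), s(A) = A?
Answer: -320480/3 ≈ -1.0683e+5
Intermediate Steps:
Q(V, t) = 3*t/(2*V) (Q(V, t) = (t + 2*t)/((2*V)) = (3*t)*(1/(2*V)) = 3*t/(2*V))
S = 4/3 (S = -2 + (5*2)/3 = -2 + (1/3)*10 = -2 + 10/3 = 4/3 ≈ 1.3333)
-106472 - (v(Q(-2, 0)) + 266*S) = -106472 - (3*sqrt((3/2)*0/(-2)) + 266*(4/3)) = -106472 - (3*sqrt((3/2)*0*(-1/2)) + 1064/3) = -106472 - (3*sqrt(0) + 1064/3) = -106472 - (3*0 + 1064/3) = -106472 - (0 + 1064/3) = -106472 - 1*1064/3 = -106472 - 1064/3 = -320480/3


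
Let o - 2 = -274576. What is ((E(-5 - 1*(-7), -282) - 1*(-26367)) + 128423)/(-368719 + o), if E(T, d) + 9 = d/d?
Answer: -17198/71477 ≈ -0.24061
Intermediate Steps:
o = -274574 (o = 2 - 274576 = -274574)
E(T, d) = -8 (E(T, d) = -9 + d/d = -9 + 1 = -8)
((E(-5 - 1*(-7), -282) - 1*(-26367)) + 128423)/(-368719 + o) = ((-8 - 1*(-26367)) + 128423)/(-368719 - 274574) = ((-8 + 26367) + 128423)/(-643293) = (26359 + 128423)*(-1/643293) = 154782*(-1/643293) = -17198/71477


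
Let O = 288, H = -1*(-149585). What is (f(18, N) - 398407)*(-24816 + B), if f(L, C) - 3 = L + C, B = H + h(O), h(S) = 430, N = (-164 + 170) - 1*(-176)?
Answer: -49854742596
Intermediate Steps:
N = 182 (N = 6 + 176 = 182)
H = 149585
B = 150015 (B = 149585 + 430 = 150015)
f(L, C) = 3 + C + L (f(L, C) = 3 + (L + C) = 3 + (C + L) = 3 + C + L)
(f(18, N) - 398407)*(-24816 + B) = ((3 + 182 + 18) - 398407)*(-24816 + 150015) = (203 - 398407)*125199 = -398204*125199 = -49854742596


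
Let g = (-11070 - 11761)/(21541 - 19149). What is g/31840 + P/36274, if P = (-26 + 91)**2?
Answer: 160476618153/1381337135360 ≈ 0.11617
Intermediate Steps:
g = -22831/2392 ≈ -9.5447
P = 4225 (P = 65**2 = 4225)
g/31840 + P/36274 = -22831/2392/31840 + 4225/36274 = -22831/2392*1/31840 + 4225*(1/36274) = -22831/76161280 + 4225/36274 = 160476618153/1381337135360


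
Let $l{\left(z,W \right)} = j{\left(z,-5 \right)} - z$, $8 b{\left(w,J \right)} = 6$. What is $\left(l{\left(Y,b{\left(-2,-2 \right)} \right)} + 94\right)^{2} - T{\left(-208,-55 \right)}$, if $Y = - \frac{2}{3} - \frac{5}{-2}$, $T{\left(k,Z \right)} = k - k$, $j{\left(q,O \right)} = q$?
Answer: $8836$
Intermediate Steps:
$b{\left(w,J \right)} = \frac{3}{4}$ ($b{\left(w,J \right)} = \frac{1}{8} \cdot 6 = \frac{3}{4}$)
$T{\left(k,Z \right)} = 0$
$Y = \frac{11}{6}$ ($Y = \left(-2\right) \frac{1}{3} - - \frac{5}{2} = - \frac{2}{3} + \frac{5}{2} = \frac{11}{6} \approx 1.8333$)
$l{\left(z,W \right)} = 0$ ($l{\left(z,W \right)} = z - z = 0$)
$\left(l{\left(Y,b{\left(-2,-2 \right)} \right)} + 94\right)^{2} - T{\left(-208,-55 \right)} = \left(0 + 94\right)^{2} - 0 = 94^{2} + 0 = 8836 + 0 = 8836$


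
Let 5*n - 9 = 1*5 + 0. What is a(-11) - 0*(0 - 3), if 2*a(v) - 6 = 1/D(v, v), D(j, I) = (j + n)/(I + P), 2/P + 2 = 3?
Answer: 291/82 ≈ 3.5488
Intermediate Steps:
P = 2 (P = 2/(-2 + 3) = 2/1 = 2*1 = 2)
n = 14/5 (n = 9/5 + (1*5 + 0)/5 = 9/5 + (5 + 0)/5 = 9/5 + (⅕)*5 = 9/5 + 1 = 14/5 ≈ 2.8000)
D(j, I) = (14/5 + j)/(2 + I) (D(j, I) = (j + 14/5)/(I + 2) = (14/5 + j)/(2 + I))
a(v) = 3 + (2 + v)/(2*(14/5 + v)) (a(v) = 3 + 1/(2*(((14/5 + v)/(2 + v)))) = 3 + ((2 + v)/(14/5 + v))/2 = 3 + (2 + v)/(2*(14/5 + v)))
a(-11) - 0*(0 - 3) = (94 + 35*(-11))/(2*(14 + 5*(-11))) - 0*(0 - 3) = (94 - 385)/(2*(14 - 55)) - 0*(-3) = (½)*(-291)/(-41) - 55*0 = (½)*(-1/41)*(-291) + 0 = 291/82 + 0 = 291/82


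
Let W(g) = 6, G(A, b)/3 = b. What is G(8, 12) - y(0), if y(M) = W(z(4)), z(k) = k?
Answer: 30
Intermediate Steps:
G(A, b) = 3*b
y(M) = 6
G(8, 12) - y(0) = 3*12 - 1*6 = 36 - 6 = 30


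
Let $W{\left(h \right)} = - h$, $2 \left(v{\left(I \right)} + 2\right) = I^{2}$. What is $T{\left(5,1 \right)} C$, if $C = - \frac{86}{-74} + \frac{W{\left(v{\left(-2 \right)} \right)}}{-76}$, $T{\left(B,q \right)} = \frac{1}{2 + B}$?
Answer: $\frac{43}{259} \approx 0.16602$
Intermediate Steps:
$v{\left(I \right)} = -2 + \frac{I^{2}}{2}$
$C = \frac{43}{37}$ ($C = - \frac{86}{-74} + \frac{\left(-1\right) \left(-2 + \frac{\left(-2\right)^{2}}{2}\right)}{-76} = \left(-86\right) \left(- \frac{1}{74}\right) + - (-2 + \frac{1}{2} \cdot 4) \left(- \frac{1}{76}\right) = \frac{43}{37} + - (-2 + 2) \left(- \frac{1}{76}\right) = \frac{43}{37} + \left(-1\right) 0 \left(- \frac{1}{76}\right) = \frac{43}{37} + 0 \left(- \frac{1}{76}\right) = \frac{43}{37} + 0 = \frac{43}{37} \approx 1.1622$)
$T{\left(5,1 \right)} C = \frac{1}{2 + 5} \cdot \frac{43}{37} = \frac{1}{7} \cdot \frac{43}{37} = \frac{43}{259}$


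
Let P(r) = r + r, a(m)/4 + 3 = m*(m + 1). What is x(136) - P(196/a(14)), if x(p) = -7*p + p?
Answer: -169010/207 ≈ -816.47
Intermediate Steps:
a(m) = -12 + 4*m*(1 + m) (a(m) = -12 + 4*(m*(m + 1)) = -12 + 4*(m*(1 + m)) = -12 + 4*m*(1 + m))
x(p) = -6*p
P(r) = 2*r
x(136) - P(196/a(14)) = -6*136 - 2*196/(-12 + 4*14 + 4*14**2) = -816 - 2*196/(-12 + 56 + 4*196) = -816 - 2*196/(-12 + 56 + 784) = -816 - 2*196/828 = -816 - 2*196*(1/828) = -816 - 2*49/207 = -816 - 1*98/207 = -816 - 98/207 = -169010/207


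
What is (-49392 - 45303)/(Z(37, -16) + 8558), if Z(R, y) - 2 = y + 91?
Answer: -18939/1727 ≈ -10.966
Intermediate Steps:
Z(R, y) = 93 + y (Z(R, y) = 2 + (y + 91) = 2 + (91 + y) = 93 + y)
(-49392 - 45303)/(Z(37, -16) + 8558) = (-49392 - 45303)/((93 - 16) + 8558) = -94695/(77 + 8558) = -94695/8635 = -94695*1/8635 = -18939/1727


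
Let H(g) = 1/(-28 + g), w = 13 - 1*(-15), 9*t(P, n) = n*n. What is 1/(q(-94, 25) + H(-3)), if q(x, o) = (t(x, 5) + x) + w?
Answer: -279/17648 ≈ -0.015809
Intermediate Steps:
t(P, n) = n²/9 (t(P, n) = (n*n)/9 = n²/9)
w = 28 (w = 13 + 15 = 28)
q(x, o) = 277/9 + x (q(x, o) = ((⅑)*5² + x) + 28 = ((⅑)*25 + x) + 28 = (25/9 + x) + 28 = 277/9 + x)
1/(q(-94, 25) + H(-3)) = 1/((277/9 - 94) + 1/(-28 - 3)) = 1/(-569/9 + 1/(-31)) = 1/(-569/9 - 1/31) = 1/(-17648/279) = -279/17648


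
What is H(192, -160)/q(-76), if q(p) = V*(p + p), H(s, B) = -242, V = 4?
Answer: 121/304 ≈ 0.39803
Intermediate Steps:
q(p) = 8*p (q(p) = 4*(p + p) = 4*(2*p) = 8*p)
H(192, -160)/q(-76) = -242/(8*(-76)) = -242/(-608) = -242*(-1/608) = 121/304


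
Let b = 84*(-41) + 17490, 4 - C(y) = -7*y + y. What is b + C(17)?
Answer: 14152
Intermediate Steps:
C(y) = 4 + 6*y (C(y) = 4 - (-7*y + y) = 4 - (-6)*y = 4 + 6*y)
b = 14046 (b = -3444 + 17490 = 14046)
b + C(17) = 14046 + (4 + 6*17) = 14046 + (4 + 102) = 14046 + 106 = 14152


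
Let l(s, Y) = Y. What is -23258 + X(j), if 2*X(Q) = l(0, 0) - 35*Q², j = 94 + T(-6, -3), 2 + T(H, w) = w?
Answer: -323751/2 ≈ -1.6188e+5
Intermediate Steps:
T(H, w) = -2 + w
j = 89 (j = 94 + (-2 - 3) = 94 - 5 = 89)
X(Q) = -35*Q²/2 (X(Q) = (0 - 35*Q²)/2 = (-35*Q²)/2 = -35*Q²/2)
-23258 + X(j) = -23258 - 35/2*89² = -23258 - 35/2*7921 = -23258 - 277235/2 = -323751/2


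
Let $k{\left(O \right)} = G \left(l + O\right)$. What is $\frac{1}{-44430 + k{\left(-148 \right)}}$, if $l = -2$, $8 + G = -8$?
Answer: $- \frac{1}{42030} \approx -2.3793 \cdot 10^{-5}$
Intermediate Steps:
$G = -16$ ($G = -8 - 8 = -16$)
$k{\left(O \right)} = 32 - 16 O$ ($k{\left(O \right)} = - 16 \left(-2 + O\right) = 32 - 16 O$)
$\frac{1}{-44430 + k{\left(-148 \right)}} = \frac{1}{-44430 + \left(32 - -2368\right)} = \frac{1}{-44430 + \left(32 + 2368\right)} = \frac{1}{-44430 + 2400} = \frac{1}{-42030} = - \frac{1}{42030}$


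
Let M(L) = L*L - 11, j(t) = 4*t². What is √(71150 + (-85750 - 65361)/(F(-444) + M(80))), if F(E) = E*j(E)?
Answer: √8721212326076165270667/350107147 ≈ 266.74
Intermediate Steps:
M(L) = -11 + L² (M(L) = L² - 11 = -11 + L²)
F(E) = 4*E³ (F(E) = E*(4*E²) = 4*E³)
√(71150 + (-85750 - 65361)/(F(-444) + M(80))) = √(71150 + (-85750 - 65361)/(4*(-444)³ + (-11 + 80²))) = √(71150 - 151111/(4*(-87528384) + (-11 + 6400))) = √(71150 - 151111/(-350113536 + 6389)) = √(71150 - 151111/(-350107147)) = √(71150 - 151111*(-1/350107147)) = √(71150 + 151111/350107147) = √(24910123660161/350107147) = √8721212326076165270667/350107147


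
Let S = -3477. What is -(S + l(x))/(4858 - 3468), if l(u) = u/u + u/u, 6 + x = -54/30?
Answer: 5/2 ≈ 2.5000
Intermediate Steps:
x = -39/5 (x = -6 - 54/30 = -6 - 54*1/30 = -6 - 9/5 = -39/5 ≈ -7.8000)
l(u) = 2 (l(u) = 1 + 1 = 2)
-(S + l(x))/(4858 - 3468) = -(-3477 + 2)/(4858 - 3468) = -(-3475)/1390 = -1*(-5/2) = 5/2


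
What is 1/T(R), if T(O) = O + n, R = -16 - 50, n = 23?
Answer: -1/43 ≈ -0.023256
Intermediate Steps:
R = -66
T(O) = 23 + O (T(O) = O + 23 = 23 + O)
1/T(R) = 1/(23 - 66) = 1/(-43) = -1/43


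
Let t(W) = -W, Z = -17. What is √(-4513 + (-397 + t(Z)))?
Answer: I*√4893 ≈ 69.95*I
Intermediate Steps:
√(-4513 + (-397 + t(Z))) = √(-4513 + (-397 - 1*(-17))) = √(-4513 + (-397 + 17)) = √(-4513 - 380) = √(-4893) = I*√4893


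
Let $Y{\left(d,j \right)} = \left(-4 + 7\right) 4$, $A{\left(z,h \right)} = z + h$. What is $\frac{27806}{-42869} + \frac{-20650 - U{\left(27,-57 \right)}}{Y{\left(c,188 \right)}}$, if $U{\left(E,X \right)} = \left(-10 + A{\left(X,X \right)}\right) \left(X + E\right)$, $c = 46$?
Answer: $- \frac{522525601}{257214} \approx -2031.5$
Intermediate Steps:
$A{\left(z,h \right)} = h + z$
$U{\left(E,X \right)} = \left(-10 + 2 X\right) \left(E + X\right)$ ($U{\left(E,X \right)} = \left(-10 + \left(X + X\right)\right) \left(X + E\right) = \left(-10 + 2 X\right) \left(E + X\right)$)
$Y{\left(d,j \right)} = 12$ ($Y{\left(d,j \right)} = 3 \cdot 4 = 12$)
$\frac{27806}{-42869} + \frac{-20650 - U{\left(27,-57 \right)}}{Y{\left(c,188 \right)}} = \frac{27806}{-42869} + \frac{-20650 - \left(\left(-10\right) 27 - -570 + 2 \left(-57\right)^{2} + 2 \cdot 27 \left(-57\right)\right)}{12} = 27806 \left(- \frac{1}{42869}\right) + \left(-20650 - \left(-270 + 570 + 2 \cdot 3249 - 3078\right)\right) \frac{1}{12} = - \frac{27806}{42869} + \left(-20650 - \left(-270 + 570 + 6498 - 3078\right)\right) \frac{1}{12} = - \frac{27806}{42869} + \left(-20650 - 3720\right) \frac{1}{12} = - \frac{27806}{42869} - \frac{12185}{6} = - \frac{522525601}{257214}$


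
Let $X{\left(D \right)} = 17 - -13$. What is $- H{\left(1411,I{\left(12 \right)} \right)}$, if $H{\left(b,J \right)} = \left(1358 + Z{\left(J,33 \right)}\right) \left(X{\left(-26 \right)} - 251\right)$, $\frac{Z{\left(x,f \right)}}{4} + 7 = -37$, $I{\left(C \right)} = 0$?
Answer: $261222$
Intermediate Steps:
$Z{\left(x,f \right)} = -176$ ($Z{\left(x,f \right)} = -28 + 4 \left(-37\right) = -28 - 148 = -176$)
$X{\left(D \right)} = 30$ ($X{\left(D \right)} = 17 + 13 = 30$)
$H{\left(b,J \right)} = -261222$ ($H{\left(b,J \right)} = \left(1358 - 176\right) \left(30 - 251\right) = 1182 \left(-221\right) = -261222$)
$- H{\left(1411,I{\left(12 \right)} \right)} = \left(-1\right) \left(-261222\right) = 261222$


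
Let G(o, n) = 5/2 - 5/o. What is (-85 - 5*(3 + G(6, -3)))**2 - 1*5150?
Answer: 59275/9 ≈ 6586.1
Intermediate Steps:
G(o, n) = 5/2 - 5/o (G(o, n) = 5*(1/2) - 5/o = 5/2 - 5/o)
(-85 - 5*(3 + G(6, -3)))**2 - 1*5150 = (-85 - 5*(3 + (5/2 - 5/6)))**2 - 1*5150 = (-85 - 5*(3 + (5/2 - 5*1/6)))**2 - 5150 = (-85 - 5*(3 + (5/2 - 5/6)))**2 - 5150 = (-85 - 5*(3 + 5/3))**2 - 5150 = (-85 - 5*14/3)**2 - 5150 = (-85 - 70/3)**2 - 5150 = (-325/3)**2 - 5150 = 105625/9 - 5150 = 59275/9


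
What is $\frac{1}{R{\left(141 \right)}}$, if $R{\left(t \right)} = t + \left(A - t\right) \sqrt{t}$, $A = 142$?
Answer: $\frac{1}{140} - \frac{\sqrt{141}}{19740} \approx 0.0065413$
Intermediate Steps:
$R{\left(t \right)} = t + \sqrt{t} \left(142 - t\right)$ ($R{\left(t \right)} = t + \left(142 - t\right) \sqrt{t} = t + \sqrt{t} \left(142 - t\right)$)
$\frac{1}{R{\left(141 \right)}} = \frac{1}{141 - 141^{\frac{3}{2}} + 142 \sqrt{141}} = \frac{1}{141 - 141 \sqrt{141} + 142 \sqrt{141}} = \frac{1}{141 + \sqrt{141}}$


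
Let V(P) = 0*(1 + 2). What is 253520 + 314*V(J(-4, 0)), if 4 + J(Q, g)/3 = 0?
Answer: 253520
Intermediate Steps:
J(Q, g) = -12 (J(Q, g) = -12 + 3*0 = -12 + 0 = -12)
V(P) = 0 (V(P) = 0*3 = 0)
253520 + 314*V(J(-4, 0)) = 253520 + 314*0 = 253520 + 0 = 253520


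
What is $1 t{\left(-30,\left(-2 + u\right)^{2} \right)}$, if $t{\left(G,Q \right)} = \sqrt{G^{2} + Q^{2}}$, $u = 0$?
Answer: $2 \sqrt{229} \approx 30.266$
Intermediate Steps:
$1 t{\left(-30,\left(-2 + u\right)^{2} \right)} = 1 \sqrt{\left(-30\right)^{2} + \left(\left(-2 + 0\right)^{2}\right)^{2}} = 1 \sqrt{900 + \left(\left(-2\right)^{2}\right)^{2}} = 1 \sqrt{900 + 4^{2}} = 1 \sqrt{900 + 16} = 1 \sqrt{916} = 1 \cdot 2 \sqrt{229} = 2 \sqrt{229}$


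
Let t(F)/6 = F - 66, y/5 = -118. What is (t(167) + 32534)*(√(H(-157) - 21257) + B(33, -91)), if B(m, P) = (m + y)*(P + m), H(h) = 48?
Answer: 1070620840 + 33140*I*√21209 ≈ 1.0706e+9 + 4.8263e+6*I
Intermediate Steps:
y = -590 (y = 5*(-118) = -590)
B(m, P) = (-590 + m)*(P + m) (B(m, P) = (m - 590)*(P + m) = (-590 + m)*(P + m))
t(F) = -396 + 6*F (t(F) = 6*(F - 66) = 6*(-66 + F) = -396 + 6*F)
(t(167) + 32534)*(√(H(-157) - 21257) + B(33, -91)) = ((-396 + 6*167) + 32534)*(√(48 - 21257) + (33² - 590*(-91) - 590*33 - 91*33)) = ((-396 + 1002) + 32534)*(√(-21209) + (1089 + 53690 - 19470 - 3003)) = (606 + 32534)*(I*√21209 + 32306) = 33140*(32306 + I*√21209) = 1070620840 + 33140*I*√21209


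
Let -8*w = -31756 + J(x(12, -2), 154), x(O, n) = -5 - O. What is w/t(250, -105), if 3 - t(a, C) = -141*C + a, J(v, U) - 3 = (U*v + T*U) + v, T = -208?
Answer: -16605/30104 ≈ -0.55159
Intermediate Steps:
J(v, U) = 3 + v - 208*U + U*v (J(v, U) = 3 + ((U*v - 208*U) + v) = 3 + ((-208*U + U*v) + v) = 3 + (v - 208*U + U*v) = 3 + v - 208*U + U*v)
t(a, C) = 3 - a + 141*C (t(a, C) = 3 - (-141*C + a) = 3 - (a - 141*C) = 3 + (-a + 141*C) = 3 - a + 141*C)
w = 16605/2 (w = -(-31756 + (3 + (-5 - 1*12) - 208*154 + 154*(-5 - 1*12)))/8 = -(-31756 + (3 + (-5 - 12) - 32032 + 154*(-5 - 12)))/8 = -(-31756 + (3 - 17 - 32032 + 154*(-17)))/8 = -(-31756 + (3 - 17 - 32032 - 2618))/8 = -(-31756 - 34664)/8 = -1/8*(-66420) = 16605/2 ≈ 8302.5)
w/t(250, -105) = 16605/(2*(3 - 1*250 + 141*(-105))) = 16605/(2*(3 - 250 - 14805)) = (16605/2)/(-15052) = (16605/2)*(-1/15052) = -16605/30104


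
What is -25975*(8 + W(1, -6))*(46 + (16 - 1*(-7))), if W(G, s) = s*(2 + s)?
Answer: -57352800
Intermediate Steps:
-25975*(8 + W(1, -6))*(46 + (16 - 1*(-7))) = -25975*(8 - 6*(2 - 6))*(46 + (16 - 1*(-7))) = -25975*(8 - 6*(-4))*(46 + (16 + 7)) = -25975*(8 + 24)*(46 + 23) = -831200*69 = -25975*2208 = -57352800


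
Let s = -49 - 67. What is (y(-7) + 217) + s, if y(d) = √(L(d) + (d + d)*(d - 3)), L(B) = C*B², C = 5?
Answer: 101 + √385 ≈ 120.62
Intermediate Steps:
s = -116
L(B) = 5*B²
y(d) = √(5*d² + 2*d*(-3 + d)) (y(d) = √(5*d² + (d + d)*(d - 3)) = √(5*d² + (2*d)*(-3 + d)) = √(5*d² + 2*d*(-3 + d)))
(y(-7) + 217) + s = (√(-7*(-6 + 7*(-7))) + 217) - 116 = (√(-7*(-6 - 49)) + 217) - 116 = (√(-7*(-55)) + 217) - 116 = (√385 + 217) - 116 = (217 + √385) - 116 = 101 + √385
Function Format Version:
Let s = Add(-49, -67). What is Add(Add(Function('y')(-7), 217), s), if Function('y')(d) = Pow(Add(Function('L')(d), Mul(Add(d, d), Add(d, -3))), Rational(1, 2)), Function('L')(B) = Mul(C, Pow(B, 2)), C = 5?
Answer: Add(101, Pow(385, Rational(1, 2))) ≈ 120.62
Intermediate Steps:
s = -116
Function('L')(B) = Mul(5, Pow(B, 2))
Function('y')(d) = Pow(Add(Mul(5, Pow(d, 2)), Mul(2, d, Add(-3, d))), Rational(1, 2)) (Function('y')(d) = Pow(Add(Mul(5, Pow(d, 2)), Mul(Add(d, d), Add(d, -3))), Rational(1, 2)) = Pow(Add(Mul(5, Pow(d, 2)), Mul(Mul(2, d), Add(-3, d))), Rational(1, 2)) = Pow(Add(Mul(5, Pow(d, 2)), Mul(2, d, Add(-3, d))), Rational(1, 2)))
Add(Add(Function('y')(-7), 217), s) = Add(Add(Pow(Mul(-7, Add(-6, Mul(7, -7))), Rational(1, 2)), 217), -116) = Add(Add(Pow(Mul(-7, Add(-6, -49)), Rational(1, 2)), 217), -116) = Add(Add(Pow(Mul(-7, -55), Rational(1, 2)), 217), -116) = Add(Add(Pow(385, Rational(1, 2)), 217), -116) = Add(Add(217, Pow(385, Rational(1, 2))), -116) = Add(101, Pow(385, Rational(1, 2)))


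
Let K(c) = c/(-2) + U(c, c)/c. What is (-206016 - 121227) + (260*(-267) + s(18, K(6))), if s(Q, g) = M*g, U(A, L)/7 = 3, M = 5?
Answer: -793321/2 ≈ -3.9666e+5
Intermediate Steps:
U(A, L) = 21 (U(A, L) = 7*3 = 21)
K(c) = 21/c - c/2 (K(c) = c/(-2) + 21/c = c*(-½) + 21/c = -c/2 + 21/c = 21/c - c/2)
s(Q, g) = 5*g
(-206016 - 121227) + (260*(-267) + s(18, K(6))) = (-206016 - 121227) + (260*(-267) + 5*(21/6 - ½*6)) = -327243 + (-69420 + 5*(21*(⅙) - 3)) = -327243 + (-69420 + 5*(7/2 - 3)) = -327243 + (-69420 + 5*(½)) = -327243 + (-69420 + 5/2) = -327243 - 138835/2 = -793321/2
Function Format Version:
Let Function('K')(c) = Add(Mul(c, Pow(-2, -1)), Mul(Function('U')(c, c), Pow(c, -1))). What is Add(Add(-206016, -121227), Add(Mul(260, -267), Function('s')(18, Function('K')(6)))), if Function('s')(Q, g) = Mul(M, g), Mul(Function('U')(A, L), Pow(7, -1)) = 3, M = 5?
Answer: Rational(-793321, 2) ≈ -3.9666e+5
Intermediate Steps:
Function('U')(A, L) = 21 (Function('U')(A, L) = Mul(7, 3) = 21)
Function('K')(c) = Add(Mul(21, Pow(c, -1)), Mul(Rational(-1, 2), c)) (Function('K')(c) = Add(Mul(c, Pow(-2, -1)), Mul(21, Pow(c, -1))) = Add(Mul(c, Rational(-1, 2)), Mul(21, Pow(c, -1))) = Add(Mul(Rational(-1, 2), c), Mul(21, Pow(c, -1))) = Add(Mul(21, Pow(c, -1)), Mul(Rational(-1, 2), c)))
Function('s')(Q, g) = Mul(5, g)
Add(Add(-206016, -121227), Add(Mul(260, -267), Function('s')(18, Function('K')(6)))) = Add(Add(-206016, -121227), Add(Mul(260, -267), Mul(5, Add(Mul(21, Pow(6, -1)), Mul(Rational(-1, 2), 6))))) = Add(-327243, Add(-69420, Mul(5, Add(Mul(21, Rational(1, 6)), -3)))) = Add(-327243, Add(-69420, Mul(5, Add(Rational(7, 2), -3)))) = Add(-327243, Add(-69420, Mul(5, Rational(1, 2)))) = Add(-327243, Add(-69420, Rational(5, 2))) = Add(-327243, Rational(-138835, 2)) = Rational(-793321, 2)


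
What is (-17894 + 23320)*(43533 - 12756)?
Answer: 166996002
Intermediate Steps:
(-17894 + 23320)*(43533 - 12756) = 5426*30777 = 166996002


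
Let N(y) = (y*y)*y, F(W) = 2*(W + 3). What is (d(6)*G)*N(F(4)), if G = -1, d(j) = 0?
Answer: 0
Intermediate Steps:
F(W) = 6 + 2*W (F(W) = 2*(3 + W) = 6 + 2*W)
N(y) = y**3 (N(y) = y**2*y = y**3)
(d(6)*G)*N(F(4)) = (0*(-1))*(6 + 2*4)**3 = 0*(6 + 8)**3 = 0*14**3 = 0*2744 = 0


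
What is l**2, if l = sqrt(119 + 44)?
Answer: 163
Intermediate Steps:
l = sqrt(163) ≈ 12.767
l**2 = (sqrt(163))**2 = 163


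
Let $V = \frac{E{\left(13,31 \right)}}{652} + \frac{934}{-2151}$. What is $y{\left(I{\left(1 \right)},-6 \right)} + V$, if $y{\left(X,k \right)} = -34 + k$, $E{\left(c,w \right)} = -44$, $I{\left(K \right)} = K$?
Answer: $- \frac{14200423}{350613} \approx -40.502$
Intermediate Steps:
$V = - \frac{175903}{350613}$ ($V = - \frac{44}{652} + \frac{934}{-2151} = \left(-44\right) \frac{1}{652} + 934 \left(- \frac{1}{2151}\right) = - \frac{11}{163} - \frac{934}{2151} = - \frac{175903}{350613} \approx -0.5017$)
$y{\left(I{\left(1 \right)},-6 \right)} + V = \left(-34 - 6\right) - \frac{175903}{350613} = -40 - \frac{175903}{350613} = - \frac{14200423}{350613}$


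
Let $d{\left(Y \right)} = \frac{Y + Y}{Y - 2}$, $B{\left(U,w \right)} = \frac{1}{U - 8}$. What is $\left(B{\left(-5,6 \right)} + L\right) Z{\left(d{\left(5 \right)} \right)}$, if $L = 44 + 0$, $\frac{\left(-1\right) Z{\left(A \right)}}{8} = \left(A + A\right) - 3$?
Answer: $- \frac{50248}{39} \approx -1288.4$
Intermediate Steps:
$B{\left(U,w \right)} = \frac{1}{-8 + U}$
$d{\left(Y \right)} = \frac{2 Y}{-2 + Y}$
$Z{\left(A \right)} = 24 - 16 A$ ($Z{\left(A \right)} = - 8 \left(\left(A + A\right) - 3\right) = - 8 \left(2 A - 3\right) = - 8 \left(-3 + 2 A\right) = 24 - 16 A$)
$L = 44$
$\left(B{\left(-5,6 \right)} + L\right) Z{\left(d{\left(5 \right)} \right)} = \left(\frac{1}{-8 - 5} + 44\right) \left(24 - 16 \cdot 2 \cdot 5 \frac{1}{-2 + 5}\right) = \left(\frac{1}{-13} + 44\right) \left(24 - 16 \cdot 2 \cdot 5 \cdot \frac{1}{3}\right) = \left(- \frac{1}{13} + 44\right) \left(24 - 16 \cdot 2 \cdot 5 \cdot \frac{1}{3}\right) = \frac{571 \left(24 - \frac{160}{3}\right)}{13} = \frac{571}{13} \left(- \frac{88}{3}\right) = - \frac{50248}{39}$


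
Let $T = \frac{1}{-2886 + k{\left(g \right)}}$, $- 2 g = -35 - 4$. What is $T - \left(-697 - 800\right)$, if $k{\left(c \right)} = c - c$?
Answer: $\frac{4320341}{2886} \approx 1497.0$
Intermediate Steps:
$g = \frac{39}{2}$ ($g = - \frac{-35 - 4}{2} = \left(- \frac{1}{2}\right) \left(-39\right) = \frac{39}{2} \approx 19.5$)
$k{\left(c \right)} = 0$
$T = - \frac{1}{2886}$ ($T = \frac{1}{-2886 + 0} = \frac{1}{-2886} = - \frac{1}{2886} \approx -0.0003465$)
$T - \left(-697 - 800\right) = - \frac{1}{2886} - \left(-697 - 800\right) = - \frac{1}{2886} - -1497 = - \frac{1}{2886} + 1497 = \frac{4320341}{2886}$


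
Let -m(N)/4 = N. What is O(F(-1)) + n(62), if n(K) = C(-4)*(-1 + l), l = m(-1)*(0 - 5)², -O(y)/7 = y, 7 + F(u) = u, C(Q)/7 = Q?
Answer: -2716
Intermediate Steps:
C(Q) = 7*Q
m(N) = -4*N
F(u) = -7 + u
O(y) = -7*y
l = 100 (l = (-4*(-1))*(0 - 5)² = 4*(-5)² = 4*25 = 100)
n(K) = -2772 (n(K) = (7*(-4))*(-1 + 100) = -28*99 = -2772)
O(F(-1)) + n(62) = -7*(-7 - 1) - 2772 = -7*(-8) - 2772 = 56 - 2772 = -2716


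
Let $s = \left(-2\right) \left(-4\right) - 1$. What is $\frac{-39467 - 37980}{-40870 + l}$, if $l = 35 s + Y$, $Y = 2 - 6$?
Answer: $\frac{77447}{40629} \approx 1.9062$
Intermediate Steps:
$s = 7$ ($s = 8 - 1 = 7$)
$Y = -4$ ($Y = 2 - 6 = -4$)
$l = 241$ ($l = 35 \cdot 7 - 4 = 245 - 4 = 241$)
$\frac{-39467 - 37980}{-40870 + l} = \frac{-39467 - 37980}{-40870 + 241} = - \frac{77447}{-40629} = \left(-77447\right) \left(- \frac{1}{40629}\right) = \frac{77447}{40629}$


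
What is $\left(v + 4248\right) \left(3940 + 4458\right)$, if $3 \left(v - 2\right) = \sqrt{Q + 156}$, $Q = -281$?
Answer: $35691500 + \frac{41990 i \sqrt{5}}{3} \approx 3.5692 \cdot 10^{7} + 31298.0 i$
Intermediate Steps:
$v = 2 + \frac{5 i \sqrt{5}}{3}$ ($v = 2 + \frac{\sqrt{-281 + 156}}{3} = 2 + \frac{\sqrt{-125}}{3} = 2 + \frac{5 i \sqrt{5}}{3} \approx 2.0 + 3.7268 i$)
$\left(v + 4248\right) \left(3940 + 4458\right) = \left(\left(2 + \frac{5 i \sqrt{5}}{3}\right) + 4248\right) \left(3940 + 4458\right) = \left(4250 + \frac{5 i \sqrt{5}}{3}\right) 8398 = 35691500 + \frac{41990 i \sqrt{5}}{3}$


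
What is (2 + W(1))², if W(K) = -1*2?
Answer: 0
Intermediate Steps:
W(K) = -2
(2 + W(1))² = (2 - 2)² = 0² = 0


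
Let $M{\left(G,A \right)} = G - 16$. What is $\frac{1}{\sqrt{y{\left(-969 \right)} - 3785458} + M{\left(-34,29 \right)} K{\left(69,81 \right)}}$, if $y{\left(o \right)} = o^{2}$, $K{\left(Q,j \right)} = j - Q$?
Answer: $- \frac{600}{3206497} - \frac{i \sqrt{2846497}}{3206497} \approx -0.00018712 - 0.00052617 i$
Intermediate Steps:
$M{\left(G,A \right)} = -16 + G$ ($M{\left(G,A \right)} = G - 16 = -16 + G$)
$\frac{1}{\sqrt{y{\left(-969 \right)} - 3785458} + M{\left(-34,29 \right)} K{\left(69,81 \right)}} = \frac{1}{\sqrt{\left(-969\right)^{2} - 3785458} + \left(-16 - 34\right) \left(81 - 69\right)} = \frac{1}{\sqrt{938961 - 3785458} - 50 \left(81 - 69\right)} = \frac{1}{\sqrt{-2846497} - 600} = \frac{1}{i \sqrt{2846497} - 600} = \frac{1}{-600 + i \sqrt{2846497}}$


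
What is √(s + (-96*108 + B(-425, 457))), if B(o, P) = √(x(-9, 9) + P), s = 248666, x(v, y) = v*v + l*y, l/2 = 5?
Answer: √(238298 + 2*√157) ≈ 488.18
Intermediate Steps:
l = 10 (l = 2*5 = 10)
x(v, y) = v² + 10*y (x(v, y) = v*v + 10*y = v² + 10*y)
B(o, P) = √(171 + P) (B(o, P) = √(((-9)² + 10*9) + P) = √((81 + 90) + P) = √(171 + P))
√(s + (-96*108 + B(-425, 457))) = √(248666 + (-96*108 + √(171 + 457))) = √(248666 + (-10368 + √628)) = √(248666 + (-10368 + 2*√157)) = √(238298 + 2*√157)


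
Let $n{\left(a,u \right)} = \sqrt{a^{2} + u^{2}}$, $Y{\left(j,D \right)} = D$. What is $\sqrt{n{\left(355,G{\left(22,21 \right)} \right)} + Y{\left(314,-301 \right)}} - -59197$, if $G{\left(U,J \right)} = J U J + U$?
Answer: $59197 + \sqrt{-301 + \sqrt{94682201}} \approx 59294.0$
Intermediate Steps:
$G{\left(U,J \right)} = U + U J^{2}$ ($G{\left(U,J \right)} = U J^{2} + U = U + U J^{2}$)
$\sqrt{n{\left(355,G{\left(22,21 \right)} \right)} + Y{\left(314,-301 \right)}} - -59197 = \sqrt{\sqrt{355^{2} + \left(22 \left(1 + 21^{2}\right)\right)^{2}} - 301} - -59197 = \sqrt{\sqrt{126025 + \left(22 \left(1 + 441\right)\right)^{2}} - 301} + 59197 = \sqrt{\sqrt{126025 + \left(22 \cdot 442\right)^{2}} - 301} + 59197 = \sqrt{\sqrt{126025 + 9724^{2}} - 301} + 59197 = \sqrt{\sqrt{126025 + 94556176} - 301} + 59197 = \sqrt{\sqrt{94682201} - 301} + 59197 = \sqrt{-301 + \sqrt{94682201}} + 59197 = 59197 + \sqrt{-301 + \sqrt{94682201}}$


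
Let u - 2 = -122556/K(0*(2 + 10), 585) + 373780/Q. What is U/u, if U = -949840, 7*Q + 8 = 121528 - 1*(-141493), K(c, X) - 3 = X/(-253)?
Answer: 362239388484/67955083151 ≈ 5.3306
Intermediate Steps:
K(c, X) = 3 - X/253 (K(c, X) = 3 + X/(-253) = 3 + X*(-1/253) = 3 - X/253)
Q = 263013/7 (Q = -8/7 + (121528 - 1*(-141493))/7 = -8/7 + (121528 + 141493)/7 = -8/7 + (⅐)*263021 = -8/7 + 263021/7 = 263013/7 ≈ 37573.)
u = -1359101663020/7627377 (u = 2 + (-122556/(3 - 1/253*585) + 373780/(263013/7)) = 2 + (-122556/(3 - 585/253) + 373780*(7/263013)) = 2 + (-122556/174/253 + 2616460/263013) = 2 + (-122556*253/174 + 2616460/263013) = 2 + (-5167778/29 + 2616460/263013) = 2 - 1359116917774/7627377 = -1359101663020/7627377 ≈ -1.7819e+5)
U/u = -949840/(-1359101663020/7627377) = -949840*(-7627377/1359101663020) = 362239388484/67955083151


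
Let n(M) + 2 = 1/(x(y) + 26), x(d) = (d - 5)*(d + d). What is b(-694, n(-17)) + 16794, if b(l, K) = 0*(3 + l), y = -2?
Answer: 16794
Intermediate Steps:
x(d) = 2*d*(-5 + d) (x(d) = (-5 + d)*(2*d) = 2*d*(-5 + d))
n(M) = -107/54 (n(M) = -2 + 1/(2*(-2)*(-5 - 2) + 26) = -2 + 1/(2*(-2)*(-7) + 26) = -2 + 1/(28 + 26) = -2 + 1/54 = -107/54)
b(l, K) = 0
b(-694, n(-17)) + 16794 = 0 + 16794 = 16794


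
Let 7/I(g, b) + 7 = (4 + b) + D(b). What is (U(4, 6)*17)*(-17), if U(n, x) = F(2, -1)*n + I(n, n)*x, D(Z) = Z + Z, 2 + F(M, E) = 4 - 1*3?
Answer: -578/3 ≈ -192.67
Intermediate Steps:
F(M, E) = -1 (F(M, E) = -2 + (4 - 1*3) = -2 + (4 - 3) = -2 + 1 = -1)
D(Z) = 2*Z
I(g, b) = 7/(-3 + 3*b) (I(g, b) = 7/(-7 + ((4 + b) + 2*b)) = 7/(-7 + (4 + 3*b)) = 7/(-3 + 3*b))
U(n, x) = -n + 7*x/(3*(-1 + n)) (U(n, x) = -n + (7/(3*(-1 + n)))*x = -n + 7*x/(3*(-1 + n)))
(U(4, 6)*17)*(-17) = ((((7/3)*6 - 1*4*(-1 + 4))/(-1 + 4))*17)*(-17) = (((14 - 1*4*3)/3)*17)*(-17) = (((14 - 12)/3)*17)*(-17) = (((⅓)*2)*17)*(-17) = ((⅔)*17)*(-17) = (34/3)*(-17) = -578/3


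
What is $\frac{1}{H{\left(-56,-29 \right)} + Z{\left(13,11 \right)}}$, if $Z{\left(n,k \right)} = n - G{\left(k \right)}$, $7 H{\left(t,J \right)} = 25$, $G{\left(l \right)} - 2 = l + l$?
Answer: $- \frac{7}{52} \approx -0.13462$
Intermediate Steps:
$G{\left(l \right)} = 2 + 2 l$ ($G{\left(l \right)} = 2 + \left(l + l\right) = 2 + 2 l$)
$H{\left(t,J \right)} = \frac{25}{7}$ ($H{\left(t,J \right)} = \frac{1}{7} \cdot 25 = \frac{25}{7}$)
$Z{\left(n,k \right)} = -2 + n - 2 k$ ($Z{\left(n,k \right)} = n - \left(2 + 2 k\right) = -2 + n - 2 k$)
$\frac{1}{H{\left(-56,-29 \right)} + Z{\left(13,11 \right)}} = \frac{1}{\frac{25}{7} - 11} = \frac{1}{- \frac{52}{7}} = - \frac{7}{52}$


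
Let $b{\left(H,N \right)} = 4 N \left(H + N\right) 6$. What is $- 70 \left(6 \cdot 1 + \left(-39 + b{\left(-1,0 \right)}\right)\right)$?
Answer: $2310$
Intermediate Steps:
$b{\left(H,N \right)} = 24 N \left(H + N\right)$ ($b{\left(H,N \right)} = 4 N \left(H + N\right) 6 = 24 N \left(H + N\right)$)
$- 70 \left(6 \cdot 1 + \left(-39 + b{\left(-1,0 \right)}\right)\right) = - 70 \left(6 \cdot 1 - \left(39 + 0 \left(-1 + 0\right)\right)\right) = - 70 \left(6 - \left(39 + 0 \left(-1\right)\right)\right) = - 70 \left(6 + \left(-39 + 0\right)\right) = - 70 \left(6 - 39\right) = \left(-70\right) \left(-33\right) = 2310$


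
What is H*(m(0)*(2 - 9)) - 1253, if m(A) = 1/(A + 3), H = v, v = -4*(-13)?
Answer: -4123/3 ≈ -1374.3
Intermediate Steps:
v = 52
H = 52
m(A) = 1/(3 + A)
H*(m(0)*(2 - 9)) - 1253 = 52*((2 - 9)/(3 + 0)) - 1253 = 52*(-7/3) - 1253 = -364/3 - 1253 = -4123/3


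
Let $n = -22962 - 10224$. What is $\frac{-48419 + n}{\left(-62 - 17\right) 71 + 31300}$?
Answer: $- \frac{81605}{25691} \approx -3.1764$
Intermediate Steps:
$n = -33186$
$\frac{-48419 + n}{\left(-62 - 17\right) 71 + 31300} = \frac{-48419 - 33186}{\left(-62 - 17\right) 71 + 31300} = - \frac{81605}{\left(-79\right) 71 + 31300} = - \frac{81605}{-5609 + 31300} = - \frac{81605}{25691}$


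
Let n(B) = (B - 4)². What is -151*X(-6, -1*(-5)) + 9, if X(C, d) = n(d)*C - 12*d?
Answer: 9975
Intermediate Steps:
n(B) = (-4 + B)²
X(C, d) = -12*d + C*(-4 + d)² (X(C, d) = (-4 + d)²*C - 12*d = C*(-4 + d)² - 12*d = -12*d + C*(-4 + d)²)
-151*X(-6, -1*(-5)) + 9 = -151*(-(-12)*(-5) - 6*(-4 - 1*(-5))²) + 9 = -151*(-12*5 - 6*(-4 + 5)²) + 9 = -151*(-60 - 6*1²) + 9 = -151*(-60 - 6*1) + 9 = -151*(-60 - 6) + 9 = -151*(-66) + 9 = 9966 + 9 = 9975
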